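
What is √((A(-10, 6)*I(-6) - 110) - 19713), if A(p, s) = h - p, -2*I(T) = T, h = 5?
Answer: I*√19778 ≈ 140.63*I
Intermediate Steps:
I(T) = -T/2
A(p, s) = 5 - p
√((A(-10, 6)*I(-6) - 110) - 19713) = √(((5 - 1*(-10))*(-½*(-6)) - 110) - 19713) = √(((5 + 10)*3 - 110) - 19713) = √((15*3 - 110) - 19713) = √((45 - 110) - 19713) = √(-65 - 19713) = √(-19778) = I*√19778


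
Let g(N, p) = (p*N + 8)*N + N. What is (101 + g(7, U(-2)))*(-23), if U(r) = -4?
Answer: 736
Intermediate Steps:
g(N, p) = N + N*(8 + N*p) (g(N, p) = (N*p + 8)*N + N = (8 + N*p)*N + N = N*(8 + N*p) + N = N + N*(8 + N*p))
(101 + g(7, U(-2)))*(-23) = (101 + 7*(9 + 7*(-4)))*(-23) = (101 + 7*(9 - 28))*(-23) = (101 + 7*(-19))*(-23) = (101 - 133)*(-23) = -32*(-23) = 736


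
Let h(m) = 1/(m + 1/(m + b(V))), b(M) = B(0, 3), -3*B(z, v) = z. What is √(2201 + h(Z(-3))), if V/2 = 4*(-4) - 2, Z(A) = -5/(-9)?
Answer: √24735206/106 ≈ 46.919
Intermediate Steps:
B(z, v) = -z/3
Z(A) = 5/9 (Z(A) = -5*(-⅑) = 5/9)
V = -36 (V = 2*(4*(-4) - 2) = 2*(-16 - 2) = 2*(-18) = -36)
b(M) = 0 (b(M) = -⅓*0 = 0)
h(m) = 1/(m + 1/m) (h(m) = 1/(m + 1/(m + 0)) = 1/(m + 1/m))
√(2201 + h(Z(-3))) = √(2201 + 5/(9*(1 + (5/9)²))) = √(2201 + 5/(9*(1 + 25/81))) = √(2201 + 5/(9*(106/81))) = √(2201 + (5/9)*(81/106)) = √(2201 + 45/106) = √(233351/106) = √24735206/106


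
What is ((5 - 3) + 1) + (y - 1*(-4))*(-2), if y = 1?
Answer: -7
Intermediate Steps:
((5 - 3) + 1) + (y - 1*(-4))*(-2) = ((5 - 3) + 1) + (1 - 1*(-4))*(-2) = (2 + 1) + (1 + 4)*(-2) = 3 + 5*(-2) = 3 - 10 = -7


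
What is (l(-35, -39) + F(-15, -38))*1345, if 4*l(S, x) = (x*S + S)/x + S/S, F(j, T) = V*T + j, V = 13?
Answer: -108534775/156 ≈ -6.9574e+5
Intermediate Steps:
F(j, T) = j + 13*T (F(j, T) = 13*T + j = j + 13*T)
l(S, x) = ¼ + (S + S*x)/(4*x) (l(S, x) = ((x*S + S)/x + S/S)/4 = ((S*x + S)/x + 1)/4 = ((S + S*x)/x + 1)/4 = (1 + (S + S*x)/x)/4 = ¼ + (S + S*x)/(4*x))
(l(-35, -39) + F(-15, -38))*1345 = ((¼)*(-35 - 39*(1 - 35))/(-39) + (-15 + 13*(-38)))*1345 = ((¼)*(-1/39)*(-35 - 39*(-34)) + (-15 - 494))*1345 = ((¼)*(-1/39)*(-35 + 1326) - 509)*1345 = ((¼)*(-1/39)*1291 - 509)*1345 = (-1291/156 - 509)*1345 = -80695/156*1345 = -108534775/156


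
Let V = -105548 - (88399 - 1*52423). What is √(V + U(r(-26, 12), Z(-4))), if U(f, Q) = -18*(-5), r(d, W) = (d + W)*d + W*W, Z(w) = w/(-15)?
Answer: I*√141434 ≈ 376.08*I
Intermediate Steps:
Z(w) = -w/15 (Z(w) = w*(-1/15) = -w/15)
V = -141524 (V = -105548 - (88399 - 52423) = -105548 - 1*35976 = -105548 - 35976 = -141524)
r(d, W) = W² + d*(W + d) (r(d, W) = (W + d)*d + W² = d*(W + d) + W² = W² + d*(W + d))
U(f, Q) = 90
√(V + U(r(-26, 12), Z(-4))) = √(-141524 + 90) = √(-141434) = I*√141434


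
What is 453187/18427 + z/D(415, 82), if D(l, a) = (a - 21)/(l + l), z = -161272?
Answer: -2466532445113/1124047 ≈ -2.1943e+6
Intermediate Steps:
D(l, a) = (-21 + a)/(2*l) (D(l, a) = (-21 + a)/((2*l)) = (-21 + a)*(1/(2*l)) = (-21 + a)/(2*l))
453187/18427 + z/D(415, 82) = 453187/18427 - 161272*830/(-21 + 82) = 453187*(1/18427) - 161272/((1/2)*(1/415)*61) = 453187/18427 - 161272/61/830 = 453187/18427 - 161272*830/61 = 453187/18427 - 133855760/61 = -2466532445113/1124047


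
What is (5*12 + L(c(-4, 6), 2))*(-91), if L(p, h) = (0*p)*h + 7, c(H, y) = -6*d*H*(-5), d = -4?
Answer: -6097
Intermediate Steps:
c(H, y) = -120*H (c(H, y) = -6*(-4)*H*(-5) = -(-24)*H*(-5) = (24*H)*(-5) = -120*H)
L(p, h) = 7 (L(p, h) = 0*h + 7 = 0 + 7 = 7)
(5*12 + L(c(-4, 6), 2))*(-91) = (5*12 + 7)*(-91) = (60 + 7)*(-91) = 67*(-91) = -6097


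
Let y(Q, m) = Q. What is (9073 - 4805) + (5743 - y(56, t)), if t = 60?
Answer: 9955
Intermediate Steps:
(9073 - 4805) + (5743 - y(56, t)) = (9073 - 4805) + (5743 - 1*56) = 4268 + (5743 - 56) = 4268 + 5687 = 9955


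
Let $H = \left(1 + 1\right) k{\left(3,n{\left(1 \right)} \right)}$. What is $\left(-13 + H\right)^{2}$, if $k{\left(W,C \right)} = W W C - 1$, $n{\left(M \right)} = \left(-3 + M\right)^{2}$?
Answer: $3249$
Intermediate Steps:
$k{\left(W,C \right)} = -1 + C W^{2}$ ($k{\left(W,C \right)} = W^{2} C - 1 = C W^{2} - 1 = -1 + C W^{2}$)
$H = 70$ ($H = \left(1 + 1\right) \left(-1 + \left(-3 + 1\right)^{2} \cdot 3^{2}\right) = 2 \left(-1 + \left(-2\right)^{2} \cdot 9\right) = 2 \left(-1 + 4 \cdot 9\right) = 2 \left(-1 + 36\right) = 2 \cdot 35 = 70$)
$\left(-13 + H\right)^{2} = \left(-13 + 70\right)^{2} = 57^{2} = 3249$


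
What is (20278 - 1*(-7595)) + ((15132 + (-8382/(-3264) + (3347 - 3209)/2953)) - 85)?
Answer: 68952261853/1606432 ≈ 42923.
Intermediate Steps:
(20278 - 1*(-7595)) + ((15132 + (-8382/(-3264) + (3347 - 3209)/2953)) - 85) = (20278 + 7595) + ((15132 + (-8382*(-1/3264) + 138*(1/2953))) - 85) = 27873 + ((15132 + (1397/544 + 138/2953)) - 85) = 27873 + ((15132 + 4200413/1606432) - 85) = 27873 + (24312729437/1606432 - 85) = 27873 + 24176182717/1606432 = 68952261853/1606432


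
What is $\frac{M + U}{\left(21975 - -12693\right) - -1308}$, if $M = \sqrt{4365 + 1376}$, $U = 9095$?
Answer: $\frac{9095}{35976} + \frac{\sqrt{5741}}{35976} \approx 0.25491$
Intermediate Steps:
$M = \sqrt{5741} \approx 75.769$
$\frac{M + U}{\left(21975 - -12693\right) - -1308} = \frac{\sqrt{5741} + 9095}{\left(21975 - -12693\right) - -1308} = \frac{9095 + \sqrt{5741}}{\left(21975 + 12693\right) + \left(-21999 + 23307\right)} = \frac{9095 + \sqrt{5741}}{34668 + 1308} = \frac{9095 + \sqrt{5741}}{35976} = \left(9095 + \sqrt{5741}\right) \frac{1}{35976} = \frac{9095}{35976} + \frac{\sqrt{5741}}{35976}$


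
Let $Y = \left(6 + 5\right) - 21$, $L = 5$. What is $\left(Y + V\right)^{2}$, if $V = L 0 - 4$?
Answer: $196$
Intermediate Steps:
$V = -4$ ($V = 5 \cdot 0 - 4 = 0 - 4 = -4$)
$Y = -10$ ($Y = 11 - 21 = -10$)
$\left(Y + V\right)^{2} = \left(-10 - 4\right)^{2} = \left(-14\right)^{2} = 196$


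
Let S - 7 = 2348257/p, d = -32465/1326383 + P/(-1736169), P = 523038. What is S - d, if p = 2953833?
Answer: 18412819725603907921/2267386872082918197 ≈ 8.1207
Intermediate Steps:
d = -250037812713/767608348909 (d = -32465/1326383 + 523038/(-1736169) = -32465*1/1326383 + 523038*(-1/1736169) = -32465/1326383 - 174346/578723 = -250037812713/767608348909 ≈ -0.32574)
S = 23025088/2953833 (S = 7 + 2348257/2953833 = 23025088/2953833 ≈ 7.7950)
S - d = 23025088/2953833 - 1*(-250037812713/767608348909) = 23025088/2953833 + 250037812713/767608348909 = 18412819725603907921/2267386872082918197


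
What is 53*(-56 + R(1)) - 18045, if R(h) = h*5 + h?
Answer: -20695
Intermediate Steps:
R(h) = 6*h (R(h) = 5*h + h = 6*h)
53*(-56 + R(1)) - 18045 = 53*(-56 + 6*1) - 18045 = 53*(-56 + 6) - 18045 = 53*(-50) - 18045 = -2650 - 18045 = -20695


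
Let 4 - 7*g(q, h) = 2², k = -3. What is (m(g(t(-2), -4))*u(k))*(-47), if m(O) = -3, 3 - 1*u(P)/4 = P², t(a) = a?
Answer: -3384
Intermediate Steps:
g(q, h) = 0 (g(q, h) = 4/7 - ⅐*2² = 4/7 - ⅐*4 = 4/7 - 4/7 = 0)
u(P) = 12 - 4*P²
(m(g(t(-2), -4))*u(k))*(-47) = -3*(12 - 4*(-3)²)*(-47) = -3*(12 - 4*9)*(-47) = -3*(12 - 36)*(-47) = -3*(-24)*(-47) = 72*(-47) = -3384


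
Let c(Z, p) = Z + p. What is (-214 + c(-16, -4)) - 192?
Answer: -426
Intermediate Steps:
(-214 + c(-16, -4)) - 192 = (-214 + (-16 - 4)) - 192 = (-214 - 20) - 192 = -234 - 192 = -426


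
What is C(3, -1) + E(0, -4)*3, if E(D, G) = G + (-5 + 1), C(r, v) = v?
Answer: -25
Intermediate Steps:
E(D, G) = -4 + G (E(D, G) = G - 4 = -4 + G)
C(3, -1) + E(0, -4)*3 = -1 + (-4 - 4)*3 = -1 - 8*3 = -1 - 24 = -25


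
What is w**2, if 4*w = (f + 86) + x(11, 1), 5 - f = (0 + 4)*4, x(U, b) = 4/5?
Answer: 143641/400 ≈ 359.10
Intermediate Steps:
x(U, b) = 4/5 (x(U, b) = 4*(1/5) = 4/5)
f = -11 (f = 5 - (0 + 4)*4 = 5 - 4*4 = 5 - 1*16 = 5 - 16 = -11)
w = 379/20 (w = ((-11 + 86) + 4/5)/4 = (75 + 4/5)/4 = (1/4)*(379/5) = 379/20 ≈ 18.950)
w**2 = (379/20)**2 = 143641/400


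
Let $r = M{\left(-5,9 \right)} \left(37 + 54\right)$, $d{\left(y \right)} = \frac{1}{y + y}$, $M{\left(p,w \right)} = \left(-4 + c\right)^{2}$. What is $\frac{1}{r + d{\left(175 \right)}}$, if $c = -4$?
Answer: $\frac{350}{2038401} \approx 0.0001717$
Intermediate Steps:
$M{\left(p,w \right)} = 64$ ($M{\left(p,w \right)} = \left(-4 - 4\right)^{2} = \left(-8\right)^{2} = 64$)
$d{\left(y \right)} = \frac{1}{2 y}$
$r = 5824$ ($r = 64 \left(37 + 54\right) = 64 \cdot 91 = 5824$)
$\frac{1}{r + d{\left(175 \right)}} = \frac{1}{5824 + \frac{1}{2 \cdot 175}} = \frac{1}{5824 + \frac{1}{2} \cdot \frac{1}{175}} = \frac{1}{5824 + \frac{1}{350}} = \frac{1}{\frac{2038401}{350}} = \frac{350}{2038401}$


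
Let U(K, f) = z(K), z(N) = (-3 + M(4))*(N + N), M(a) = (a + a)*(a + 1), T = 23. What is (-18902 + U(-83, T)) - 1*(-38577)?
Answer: 13533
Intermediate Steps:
M(a) = 2*a*(1 + a) (M(a) = (2*a)*(1 + a) = 2*a*(1 + a))
z(N) = 74*N (z(N) = (-3 + 2*4*(1 + 4))*(N + N) = (-3 + 2*4*5)*(2*N) = (-3 + 40)*(2*N) = 37*(2*N) = 74*N)
U(K, f) = 74*K
(-18902 + U(-83, T)) - 1*(-38577) = (-18902 + 74*(-83)) - 1*(-38577) = (-18902 - 6142) + 38577 = -25044 + 38577 = 13533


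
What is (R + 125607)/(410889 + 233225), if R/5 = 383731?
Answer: 1022131/322057 ≈ 3.1738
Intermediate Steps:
R = 1918655 (R = 5*383731 = 1918655)
(R + 125607)/(410889 + 233225) = (1918655 + 125607)/(410889 + 233225) = 2044262/644114 = 2044262*(1/644114) = 1022131/322057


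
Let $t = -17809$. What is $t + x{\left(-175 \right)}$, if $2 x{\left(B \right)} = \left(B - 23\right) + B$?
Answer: $- \frac{35991}{2} \approx -17996.0$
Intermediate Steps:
$x{\left(B \right)} = - \frac{23}{2} + B$ ($x{\left(B \right)} = \frac{\left(B - 23\right) + B}{2} = \frac{\left(-23 + B\right) + B}{2} = \frac{-23 + 2 B}{2} = - \frac{23}{2} + B$)
$t + x{\left(-175 \right)} = -17809 - \frac{373}{2} = - \frac{35991}{2}$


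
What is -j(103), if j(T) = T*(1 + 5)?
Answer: -618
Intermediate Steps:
j(T) = 6*T (j(T) = T*6 = 6*T)
-j(103) = -6*103 = -1*618 = -618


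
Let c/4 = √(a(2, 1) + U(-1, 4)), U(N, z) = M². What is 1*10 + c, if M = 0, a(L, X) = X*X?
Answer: 14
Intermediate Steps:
a(L, X) = X²
U(N, z) = 0 (U(N, z) = 0² = 0)
c = 4 (c = 4*√(1² + 0) = 4*√(1 + 0) = 4*√1 = 4*1 = 4)
1*10 + c = 1*10 + 4 = 10 + 4 = 14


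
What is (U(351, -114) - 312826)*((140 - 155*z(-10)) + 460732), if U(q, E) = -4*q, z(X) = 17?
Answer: -143991812510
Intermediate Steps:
(U(351, -114) - 312826)*((140 - 155*z(-10)) + 460732) = (-4*351 - 312826)*((140 - 155*17) + 460732) = (-1404 - 312826)*((140 - 2635) + 460732) = -314230*(-2495 + 460732) = -314230*458237 = -143991812510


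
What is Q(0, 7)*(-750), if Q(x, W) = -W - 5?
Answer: 9000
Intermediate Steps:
Q(x, W) = -5 - W
Q(0, 7)*(-750) = (-5 - 1*7)*(-750) = (-5 - 7)*(-750) = -12*(-750) = 9000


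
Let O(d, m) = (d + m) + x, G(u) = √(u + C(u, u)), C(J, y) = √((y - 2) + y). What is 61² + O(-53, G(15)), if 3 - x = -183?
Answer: 3854 + √(15 + 2*√7) ≈ 3858.5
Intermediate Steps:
x = 186 (x = 3 - 1*(-183) = 3 + 183 = 186)
C(J, y) = √(-2 + 2*y) (C(J, y) = √((-2 + y) + y) = √(-2 + 2*y))
G(u) = √(u + √(-2 + 2*u))
O(d, m) = 186 + d + m (O(d, m) = (d + m) + 186 = 186 + d + m)
61² + O(-53, G(15)) = 61² + (186 - 53 + √(15 + √2*√(-1 + 15))) = 3721 + (186 - 53 + √(15 + √2*√14)) = 3721 + (186 - 53 + √(15 + 2*√7)) = 3721 + (133 + √(15 + 2*√7)) = 3854 + √(15 + 2*√7)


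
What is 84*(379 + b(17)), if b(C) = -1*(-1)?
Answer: 31920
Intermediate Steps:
b(C) = 1
84*(379 + b(17)) = 84*(379 + 1) = 84*380 = 31920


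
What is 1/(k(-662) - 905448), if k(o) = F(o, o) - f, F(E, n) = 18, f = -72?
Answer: -1/905358 ≈ -1.1045e-6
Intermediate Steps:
k(o) = 90 (k(o) = 18 - 1*(-72) = 18 + 72 = 90)
1/(k(-662) - 905448) = 1/(90 - 905448) = 1/(-905358) = -1/905358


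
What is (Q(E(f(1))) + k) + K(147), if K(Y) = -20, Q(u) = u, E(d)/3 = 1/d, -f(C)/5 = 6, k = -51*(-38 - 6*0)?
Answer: 19179/10 ≈ 1917.9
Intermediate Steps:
k = 1938 (k = -51*(-38 + 0) = -51*(-38) = 1938)
f(C) = -30 (f(C) = -5*6 = -30)
E(d) = 3/d
(Q(E(f(1))) + k) + K(147) = (3/(-30) + 1938) - 20 = (3*(-1/30) + 1938) - 20 = (-⅒ + 1938) - 20 = 19379/10 - 20 = 19179/10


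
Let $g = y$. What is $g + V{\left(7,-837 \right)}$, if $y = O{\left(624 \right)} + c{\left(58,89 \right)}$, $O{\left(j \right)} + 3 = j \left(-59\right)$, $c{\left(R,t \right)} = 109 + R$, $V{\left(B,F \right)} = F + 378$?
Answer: $-37111$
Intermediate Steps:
$V{\left(B,F \right)} = 378 + F$
$O{\left(j \right)} = -3 - 59 j$ ($O{\left(j \right)} = -3 + j \left(-59\right) = -3 - 59 j$)
$y = -36652$ ($y = \left(-3 - 36816\right) + \left(109 + 58\right) = \left(-3 - 36816\right) + 167 = -36819 + 167 = -36652$)
$g = -36652$
$g + V{\left(7,-837 \right)} = -36652 + \left(378 - 837\right) = -36652 - 459 = -37111$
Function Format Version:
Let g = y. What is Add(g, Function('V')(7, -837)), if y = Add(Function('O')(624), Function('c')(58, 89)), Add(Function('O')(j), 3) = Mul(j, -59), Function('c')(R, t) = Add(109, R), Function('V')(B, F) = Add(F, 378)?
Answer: -37111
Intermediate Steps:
Function('V')(B, F) = Add(378, F)
Function('O')(j) = Add(-3, Mul(-59, j)) (Function('O')(j) = Add(-3, Mul(j, -59)) = Add(-3, Mul(-59, j)))
y = -36652 (y = Add(Add(-3, Mul(-59, 624)), Add(109, 58)) = Add(Add(-3, -36816), 167) = Add(-36819, 167) = -36652)
g = -36652
Add(g, Function('V')(7, -837)) = Add(-36652, Add(378, -837)) = Add(-36652, -459) = -37111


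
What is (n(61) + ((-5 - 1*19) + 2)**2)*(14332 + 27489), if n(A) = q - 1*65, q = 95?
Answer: 21495994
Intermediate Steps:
n(A) = 30 (n(A) = 95 - 1*65 = 95 - 65 = 30)
(n(61) + ((-5 - 1*19) + 2)**2)*(14332 + 27489) = (30 + ((-5 - 1*19) + 2)**2)*(14332 + 27489) = (30 + ((-5 - 19) + 2)**2)*41821 = (30 + (-24 + 2)**2)*41821 = (30 + (-22)**2)*41821 = (30 + 484)*41821 = 514*41821 = 21495994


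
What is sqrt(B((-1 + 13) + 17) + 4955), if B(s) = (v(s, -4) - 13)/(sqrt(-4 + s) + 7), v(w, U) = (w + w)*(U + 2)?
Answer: sqrt(19777)/2 ≈ 70.315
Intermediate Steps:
v(w, U) = 2*w*(2 + U) (v(w, U) = (2*w)*(2 + U) = 2*w*(2 + U))
B(s) = (-13 - 4*s)/(7 + sqrt(-4 + s)) (B(s) = (2*s*(2 - 4) - 13)/(sqrt(-4 + s) + 7) = (2*s*(-2) - 13)/(7 + sqrt(-4 + s)) = (-4*s - 13)/(7 + sqrt(-4 + s)) = (-13 - 4*s)/(7 + sqrt(-4 + s)))
sqrt(B((-1 + 13) + 17) + 4955) = sqrt((-13 - 4*((-1 + 13) + 17))/(7 + sqrt(-4 + ((-1 + 13) + 17))) + 4955) = sqrt((-13 - 4*(12 + 17))/(7 + sqrt(-4 + (12 + 17))) + 4955) = sqrt((-13 - 4*29)/(7 + sqrt(-4 + 29)) + 4955) = sqrt((-13 - 116)/(7 + sqrt(25)) + 4955) = sqrt(-129/(7 + 5) + 4955) = sqrt(-129/12 + 4955) = sqrt((1/12)*(-129) + 4955) = sqrt(-43/4 + 4955) = sqrt(19777/4) = sqrt(19777)/2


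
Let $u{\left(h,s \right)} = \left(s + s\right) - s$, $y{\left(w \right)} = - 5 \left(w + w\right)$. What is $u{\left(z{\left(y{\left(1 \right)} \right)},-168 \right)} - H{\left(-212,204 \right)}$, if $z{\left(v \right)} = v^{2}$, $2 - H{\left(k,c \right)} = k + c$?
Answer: $-178$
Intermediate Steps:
$H{\left(k,c \right)} = 2 - c - k$ ($H{\left(k,c \right)} = 2 - \left(k + c\right) = 2 - \left(c + k\right) = 2 - c - k$)
$y{\left(w \right)} = - 10 w$ ($y{\left(w \right)} = - 5 \cdot 2 w = - 10 w$)
$u{\left(h,s \right)} = s$ ($u{\left(h,s \right)} = 2 s - s = s$)
$u{\left(z{\left(y{\left(1 \right)} \right)},-168 \right)} - H{\left(-212,204 \right)} = -168 - \left(2 - 204 - -212\right) = -168 - \left(2 - 204 + 212\right) = -168 - 10 = -178$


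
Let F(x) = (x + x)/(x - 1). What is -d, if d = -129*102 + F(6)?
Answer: 65778/5 ≈ 13156.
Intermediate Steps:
F(x) = 2*x/(-1 + x) (F(x) = (2*x)/(-1 + x) = 2*x/(-1 + x))
d = -65778/5 (d = -129*102 + 2*6/(-1 + 6) = -13158 + 2*6/5 = -13158 + 2*6*(⅕) = -13158 + 12/5 = -65778/5 ≈ -13156.)
-d = -1*(-65778/5) = 65778/5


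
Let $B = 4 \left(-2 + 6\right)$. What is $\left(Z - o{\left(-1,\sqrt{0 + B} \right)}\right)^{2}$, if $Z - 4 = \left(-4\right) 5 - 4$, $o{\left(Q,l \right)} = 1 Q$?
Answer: $361$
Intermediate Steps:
$B = 16$ ($B = 4 \cdot 4 = 16$)
$o{\left(Q,l \right)} = Q$
$Z = -20$ ($Z = 4 - 24 = -20$)
$\left(Z - o{\left(-1,\sqrt{0 + B} \right)}\right)^{2} = \left(-20 - -1\right)^{2} = \left(-20 + 1\right)^{2} = \left(-19\right)^{2} = 361$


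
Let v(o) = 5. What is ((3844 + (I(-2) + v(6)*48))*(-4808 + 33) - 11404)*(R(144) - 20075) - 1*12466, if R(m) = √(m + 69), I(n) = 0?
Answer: 391713505334 - 19512504*√213 ≈ 3.9143e+11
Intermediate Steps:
R(m) = √(69 + m)
((3844 + (I(-2) + v(6)*48))*(-4808 + 33) - 11404)*(R(144) - 20075) - 1*12466 = ((3844 + (0 + 5*48))*(-4808 + 33) - 11404)*(√(69 + 144) - 20075) - 1*12466 = ((3844 + (0 + 240))*(-4775) - 11404)*(√213 - 20075) - 12466 = ((3844 + 240)*(-4775) - 11404)*(-20075 + √213) - 12466 = (4084*(-4775) - 11404)*(-20075 + √213) - 12466 = (-19501100 - 11404)*(-20075 + √213) - 12466 = -19512504*(-20075 + √213) - 12466 = (391713517800 - 19512504*√213) - 12466 = 391713505334 - 19512504*√213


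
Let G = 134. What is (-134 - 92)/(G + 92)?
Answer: -1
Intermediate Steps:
(-134 - 92)/(G + 92) = (-134 - 92)/(134 + 92) = -226/226 = -226*1/226 = -1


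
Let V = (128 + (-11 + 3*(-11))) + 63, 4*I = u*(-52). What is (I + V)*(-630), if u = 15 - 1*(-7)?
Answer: 87570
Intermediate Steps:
u = 22 (u = 15 + 7 = 22)
I = -286 (I = (22*(-52))/4 = (¼)*(-1144) = -286)
V = 147 (V = (128 + (-11 - 33)) + 63 = (128 - 44) + 63 = 84 + 63 = 147)
(I + V)*(-630) = (-286 + 147)*(-630) = -139*(-630) = 87570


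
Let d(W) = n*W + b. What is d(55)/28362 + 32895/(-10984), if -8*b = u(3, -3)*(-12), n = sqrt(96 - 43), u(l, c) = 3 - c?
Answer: -155478189/51921368 + 55*sqrt(53)/28362 ≈ -2.9804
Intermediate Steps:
n = sqrt(53) ≈ 7.2801
b = 9 (b = -(3 - 1*(-3))*(-12)/8 = -(3 + 3)*(-12)/8 = -3*(-12)/4 = -1/8*(-72) = 9)
d(W) = 9 + W*sqrt(53) (d(W) = sqrt(53)*W + 9 = W*sqrt(53) + 9 = 9 + W*sqrt(53))
d(55)/28362 + 32895/(-10984) = (9 + 55*sqrt(53))/28362 + 32895/(-10984) = (9 + 55*sqrt(53))*(1/28362) + 32895*(-1/10984) = (3/9454 + 55*sqrt(53)/28362) - 32895/10984 = -155478189/51921368 + 55*sqrt(53)/28362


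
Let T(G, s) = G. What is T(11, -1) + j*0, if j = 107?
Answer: 11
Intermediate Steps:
T(11, -1) + j*0 = 11 + 107*0 = 11 + 0 = 11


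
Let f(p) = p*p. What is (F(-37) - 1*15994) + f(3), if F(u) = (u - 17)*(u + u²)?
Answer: -87913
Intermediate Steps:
F(u) = (-17 + u)*(u + u²)
f(p) = p²
(F(-37) - 1*15994) + f(3) = (-37*(-17 + (-37)² - 16*(-37)) - 1*15994) + 3² = (-37*(-17 + 1369 + 592) - 15994) + 9 = (-37*1944 - 15994) + 9 = (-71928 - 15994) + 9 = -87922 + 9 = -87913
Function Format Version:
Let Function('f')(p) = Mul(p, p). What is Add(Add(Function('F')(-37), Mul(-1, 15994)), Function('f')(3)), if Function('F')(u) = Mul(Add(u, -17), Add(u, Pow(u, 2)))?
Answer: -87913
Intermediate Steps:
Function('F')(u) = Mul(Add(-17, u), Add(u, Pow(u, 2)))
Function('f')(p) = Pow(p, 2)
Add(Add(Function('F')(-37), Mul(-1, 15994)), Function('f')(3)) = Add(Add(Mul(-37, Add(-17, Pow(-37, 2), Mul(-16, -37))), Mul(-1, 15994)), Pow(3, 2)) = Add(Add(Mul(-37, Add(-17, 1369, 592)), -15994), 9) = Add(Add(Mul(-37, 1944), -15994), 9) = Add(Add(-71928, -15994), 9) = Add(-87922, 9) = -87913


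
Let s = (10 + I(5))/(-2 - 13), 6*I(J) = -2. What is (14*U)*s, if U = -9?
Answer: 406/5 ≈ 81.200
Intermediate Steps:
I(J) = -⅓ (I(J) = (⅙)*(-2) = -⅓)
s = -29/45 (s = (10 - ⅓)/(-2 - 13) = (29/3)/(-15) = (29/3)*(-1/15) = -29/45 ≈ -0.64444)
(14*U)*s = (14*(-9))*(-29/45) = -126*(-29/45) = 406/5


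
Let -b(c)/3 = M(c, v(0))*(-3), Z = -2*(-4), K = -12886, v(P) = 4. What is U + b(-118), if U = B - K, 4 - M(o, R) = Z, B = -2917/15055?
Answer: 193453833/15055 ≈ 12850.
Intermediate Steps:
B = -2917/15055 (B = -2917*1/15055 = -2917/15055 ≈ -0.19376)
Z = 8
M(o, R) = -4 (M(o, R) = 4 - 1*8 = 4 - 8 = -4)
b(c) = -36 (b(c) = -(-12)*(-3) = -3*12 = -36)
U = 193995813/15055 (U = -2917/15055 - 1*(-12886) = -2917/15055 + 12886 = 193995813/15055 ≈ 12886.)
U + b(-118) = 193995813/15055 - 36 = 193453833/15055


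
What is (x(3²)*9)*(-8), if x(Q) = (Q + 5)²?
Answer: -14112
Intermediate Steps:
x(Q) = (5 + Q)²
(x(3²)*9)*(-8) = ((5 + 3²)²*9)*(-8) = ((5 + 9)²*9)*(-8) = (14²*9)*(-8) = (196*9)*(-8) = 1764*(-8) = -14112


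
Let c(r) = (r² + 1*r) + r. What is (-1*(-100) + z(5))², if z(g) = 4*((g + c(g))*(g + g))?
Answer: 2890000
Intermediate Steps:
c(r) = r² + 2*r (c(r) = (r² + r) + r = (r + r²) + r = r² + 2*r)
z(g) = 8*g*(g + g*(2 + g)) (z(g) = 4*((g + g*(2 + g))*(g + g)) = 4*((g + g*(2 + g))*(2*g)) = 4*(2*g*(g + g*(2 + g))) = 8*g*(g + g*(2 + g)))
(-1*(-100) + z(5))² = (-1*(-100) + 8*5²*(3 + 5))² = (100 + 8*25*8)² = (100 + 1600)² = 1700² = 2890000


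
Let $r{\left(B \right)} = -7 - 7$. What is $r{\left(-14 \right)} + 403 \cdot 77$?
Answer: $31017$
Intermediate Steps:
$r{\left(B \right)} = -14$
$r{\left(-14 \right)} + 403 \cdot 77 = -14 + 403 \cdot 77 = -14 + 31031 = 31017$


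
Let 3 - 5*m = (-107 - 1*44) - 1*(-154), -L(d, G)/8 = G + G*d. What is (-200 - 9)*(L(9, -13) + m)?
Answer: -217360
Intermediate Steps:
L(d, G) = -8*G - 8*G*d (L(d, G) = -8*(G + G*d) = -8*G - 8*G*d)
m = 0 (m = ⅗ - ((-107 - 1*44) - 1*(-154))/5 = ⅗ - ((-107 - 44) + 154)/5 = ⅗ - (-151 + 154)/5 = ⅗ - ⅕*3 = ⅗ - ⅗ = 0)
(-200 - 9)*(L(9, -13) + m) = (-200 - 9)*(-8*(-13)*(1 + 9) + 0) = -209*(-8*(-13)*10 + 0) = -209*(1040 + 0) = -209*1040 = -217360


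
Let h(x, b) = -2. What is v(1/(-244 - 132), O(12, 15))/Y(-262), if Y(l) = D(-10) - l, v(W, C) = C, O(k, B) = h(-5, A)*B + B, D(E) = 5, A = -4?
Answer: -5/89 ≈ -0.056180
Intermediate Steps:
O(k, B) = -B (O(k, B) = -2*B + B = -B)
Y(l) = 5 - l
v(1/(-244 - 132), O(12, 15))/Y(-262) = (-1*15)/(5 - 1*(-262)) = -15/(5 + 262) = -15/267 = -15*1/267 = -5/89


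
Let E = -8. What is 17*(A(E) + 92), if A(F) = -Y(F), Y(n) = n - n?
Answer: 1564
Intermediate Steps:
Y(n) = 0
A(F) = 0 (A(F) = -1*0 = 0)
17*(A(E) + 92) = 17*(0 + 92) = 17*92 = 1564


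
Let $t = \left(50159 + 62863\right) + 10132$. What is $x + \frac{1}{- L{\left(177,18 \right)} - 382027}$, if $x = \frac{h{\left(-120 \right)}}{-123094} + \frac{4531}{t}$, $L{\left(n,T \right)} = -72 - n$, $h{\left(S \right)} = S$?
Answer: $\frac{27319923266007}{723446330591291} \approx 0.037764$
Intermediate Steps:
$t = 123154$ ($t = 113022 + 10132 = 123154$)
$x = \frac{286258697}{7579759238}$ ($x = - \frac{120}{-123094} + \frac{4531}{123154} = \left(-120\right) \left(- \frac{1}{123094}\right) + 4531 \cdot \frac{1}{123154} = \frac{60}{61547} + \frac{4531}{123154} = \frac{286258697}{7579759238} \approx 0.037766$)
$x + \frac{1}{- L{\left(177,18 \right)} - 382027} = \frac{286258697}{7579759238} + \frac{1}{- (-72 - 177) - 382027} = \frac{286258697}{7579759238} + \frac{1}{\left(-1\right) \left(-249\right) - 382027} = \frac{286258697}{7579759238} + \frac{1}{249 - 382027} = \frac{286258697}{7579759238} + \frac{1}{-381778} = \frac{286258697}{7579759238} - \frac{1}{381778} = \frac{27319923266007}{723446330591291}$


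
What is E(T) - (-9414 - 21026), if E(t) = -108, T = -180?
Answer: 30332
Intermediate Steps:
E(T) - (-9414 - 21026) = -108 - (-9414 - 21026) = -108 - 1*(-30440) = -108 + 30440 = 30332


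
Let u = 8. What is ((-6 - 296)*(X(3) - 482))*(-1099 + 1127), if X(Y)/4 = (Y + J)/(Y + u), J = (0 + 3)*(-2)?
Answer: 44935184/11 ≈ 4.0850e+6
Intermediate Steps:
J = -6 (J = 3*(-2) = -6)
X(Y) = 4*(-6 + Y)/(8 + Y) (X(Y) = 4*((Y - 6)/(Y + 8)) = 4*((-6 + Y)/(8 + Y)) = 4*(-6 + Y)/(8 + Y))
((-6 - 296)*(X(3) - 482))*(-1099 + 1127) = ((-6 - 296)*(4*(-6 + 3)/(8 + 3) - 482))*(-1099 + 1127) = -302*(4*(-3)/11 - 482)*28 = -302*(4*(1/11)*(-3) - 482)*28 = -302*(-12/11 - 482)*28 = -302*(-5314/11)*28 = (1604828/11)*28 = 44935184/11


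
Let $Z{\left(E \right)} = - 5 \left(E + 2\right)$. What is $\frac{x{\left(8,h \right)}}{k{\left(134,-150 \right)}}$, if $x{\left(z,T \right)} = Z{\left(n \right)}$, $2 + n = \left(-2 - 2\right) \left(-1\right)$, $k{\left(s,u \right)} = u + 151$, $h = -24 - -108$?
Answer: $-20$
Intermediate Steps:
$h = 84$ ($h = -24 + 108 = 84$)
$k{\left(s,u \right)} = 151 + u$
$n = 2$ ($n = -2 + \left(-2 - 2\right) \left(-1\right) = -2 - -4 = -2 + 4 = 2$)
$Z{\left(E \right)} = -10 - 5 E$ ($Z{\left(E \right)} = - 5 \left(2 + E\right) = -10 - 5 E$)
$x{\left(z,T \right)} = -20$ ($x{\left(z,T \right)} = -10 - 10 = -20$)
$\frac{x{\left(8,h \right)}}{k{\left(134,-150 \right)}} = - \frac{20}{151 - 150} = - \frac{20}{1} = \left(-20\right) 1 = -20$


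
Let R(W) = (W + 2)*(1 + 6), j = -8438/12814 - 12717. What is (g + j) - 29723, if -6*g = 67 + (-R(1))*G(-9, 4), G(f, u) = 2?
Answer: -1631663969/38442 ≈ -42445.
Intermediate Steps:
j = -81482038/6407 (j = -8438*1/12814 - 12717 = -4219/6407 - 12717 = -81482038/6407 ≈ -12718.)
R(W) = 14 + 7*W (R(W) = (2 + W)*7 = 14 + 7*W)
g = -25/6 (g = -(67 - (14 + 7*1)*2)/6 = -(67 - (14 + 7)*2)/6 = -(67 - 1*21*2)/6 = -(67 - 21*2)/6 = -(67 - 42)/6 = -1/6*25 = -25/6 ≈ -4.1667)
(g + j) - 29723 = (-25/6 - 81482038/6407) - 29723 = -489052403/38442 - 29723 = -1631663969/38442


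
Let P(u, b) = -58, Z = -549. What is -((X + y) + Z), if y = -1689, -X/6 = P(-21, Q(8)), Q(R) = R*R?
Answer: 1890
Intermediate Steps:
Q(R) = R**2
X = 348 (X = -6*(-58) = 348)
-((X + y) + Z) = -((348 - 1689) - 549) = -(-1341 - 549) = -1*(-1890) = 1890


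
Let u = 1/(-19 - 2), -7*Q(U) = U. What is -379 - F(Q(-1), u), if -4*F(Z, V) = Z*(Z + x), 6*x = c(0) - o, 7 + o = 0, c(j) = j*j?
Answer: -445649/1176 ≈ -378.95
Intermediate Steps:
Q(U) = -U/7
c(j) = j²
o = -7 (o = -7 + 0 = -7)
u = -1/21 (u = 1/(-21) = -1/21 ≈ -0.047619)
x = 7/6 (x = (0² - 1*(-7))/6 = (0 + 7)/6 = (⅙)*7 = 7/6 ≈ 1.1667)
F(Z, V) = -Z*(7/6 + Z)/4 (F(Z, V) = -Z*(Z + 7/6)/4 = -Z*(7/6 + Z)/4)
-379 - F(Q(-1), u) = -379 - (-1)*(-⅐*(-1))*(7 + 6*(-⅐*(-1)))/24 = -379 - (-1)*(7 + 6*(⅐))/(24*7) = -379 - (-1)*(7 + 6/7)/(24*7) = -379 - (-1)*55/(24*7*7) = -379 - 1*(-55/1176) = -379 + 55/1176 = -445649/1176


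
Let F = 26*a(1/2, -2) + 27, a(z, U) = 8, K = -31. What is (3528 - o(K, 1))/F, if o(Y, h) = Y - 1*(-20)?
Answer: 3539/235 ≈ 15.060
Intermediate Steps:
o(Y, h) = 20 + Y (o(Y, h) = Y + 20 = 20 + Y)
F = 235 (F = 26*8 + 27 = 208 + 27 = 235)
(3528 - o(K, 1))/F = (3528 - (20 - 31))/235 = (3528 - 1*(-11))*(1/235) = (3528 + 11)*(1/235) = 3539*(1/235) = 3539/235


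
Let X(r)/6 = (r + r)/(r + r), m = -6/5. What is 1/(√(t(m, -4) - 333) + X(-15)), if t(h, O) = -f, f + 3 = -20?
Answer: 3/173 - I*√310/346 ≈ 0.017341 - 0.050887*I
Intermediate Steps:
f = -23 (f = -3 - 20 = -23)
m = -6/5 (m = -6*⅕ = -6/5 ≈ -1.2000)
t(h, O) = 23 (t(h, O) = -1*(-23) = 23)
X(r) = 6 (X(r) = 6*((r + r)/(r + r)) = 6*((2*r)/((2*r))) = 6*((2*r)*(1/(2*r))) = 6*1 = 6)
1/(√(t(m, -4) - 333) + X(-15)) = 1/(√(23 - 333) + 6) = 1/(√(-310) + 6) = 1/(I*√310 + 6) = 1/(6 + I*√310)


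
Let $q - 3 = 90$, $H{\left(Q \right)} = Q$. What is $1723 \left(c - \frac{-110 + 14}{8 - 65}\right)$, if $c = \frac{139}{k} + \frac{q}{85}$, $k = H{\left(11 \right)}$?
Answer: $\frac{368725446}{17765} \approx 20756.0$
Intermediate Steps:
$k = 11$
$q = 93$ ($q = 3 + 90 = 93$)
$c = \frac{12838}{935}$ ($c = \frac{139}{11} + \frac{93}{85} = \frac{12838}{935} \approx 13.73$)
$1723 \left(c - \frac{-110 + 14}{8 - 65}\right) = 1723 \left(\frac{12838}{935} - \frac{-110 + 14}{8 - 65}\right) = 1723 \left(\frac{12838}{935} - - \frac{96}{-57}\right) = 1723 \left(\frac{12838}{935} - \left(-96\right) \left(- \frac{1}{57}\right)\right) = 1723 \left(\frac{12838}{935} - \frac{32}{19}\right) = 1723 \cdot \frac{214002}{17765} = \frac{368725446}{17765}$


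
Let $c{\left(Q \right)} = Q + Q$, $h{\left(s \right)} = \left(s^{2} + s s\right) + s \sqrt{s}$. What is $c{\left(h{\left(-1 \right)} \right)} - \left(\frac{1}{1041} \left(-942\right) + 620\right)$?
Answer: $- \frac{213438}{347} - 2 i \approx -615.09 - 2.0 i$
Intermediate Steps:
$h{\left(s \right)} = s^{\frac{3}{2}} + 2 s^{2}$ ($h{\left(s \right)} = \left(s^{2} + s^{2}\right) + s^{\frac{3}{2}} = 2 s^{2} + s^{\frac{3}{2}} = s^{\frac{3}{2}} + 2 s^{2}$)
$c{\left(Q \right)} = 2 Q$
$c{\left(h{\left(-1 \right)} \right)} - \left(\frac{1}{1041} \left(-942\right) + 620\right) = 2 \left(\left(-1\right)^{\frac{3}{2}} + 2 \left(-1\right)^{2}\right) - \left(\frac{1}{1041} \left(-942\right) + 620\right) = 2 \left(- i + 2 \cdot 1\right) - \left(\frac{1}{1041} \left(-942\right) + 620\right) = 2 \left(- i + 2\right) - \left(- \frac{314}{347} + 620\right) = 2 \left(2 - i\right) - \frac{214826}{347} = \left(4 - 2 i\right) - \frac{214826}{347} = - \frac{213438}{347} - 2 i$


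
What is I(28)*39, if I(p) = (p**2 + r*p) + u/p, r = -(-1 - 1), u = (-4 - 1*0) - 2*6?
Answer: 229164/7 ≈ 32738.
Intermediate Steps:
u = -16 (u = (-4 + 0) - 12 = -4 - 12 = -16)
r = 2 (r = -1*(-2) = 2)
I(p) = p**2 - 16/p + 2*p (I(p) = (p**2 + 2*p) - 16/p = p**2 - 16/p + 2*p)
I(28)*39 = ((-16 + 28**2*(2 + 28))/28)*39 = ((-16 + 784*30)/28)*39 = ((-16 + 23520)/28)*39 = ((1/28)*23504)*39 = (5876/7)*39 = 229164/7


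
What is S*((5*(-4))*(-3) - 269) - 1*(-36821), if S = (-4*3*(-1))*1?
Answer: 34313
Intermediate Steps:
S = 12 (S = -12*(-1)*1 = 12*1 = 12)
S*((5*(-4))*(-3) - 269) - 1*(-36821) = 12*((5*(-4))*(-3) - 269) - 1*(-36821) = 12*(-20*(-3) - 269) + 36821 = 12*(60 - 269) + 36821 = 12*(-209) + 36821 = -2508 + 36821 = 34313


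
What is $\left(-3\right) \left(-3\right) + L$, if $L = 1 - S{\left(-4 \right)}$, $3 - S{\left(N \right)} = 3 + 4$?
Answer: $14$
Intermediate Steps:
$S{\left(N \right)} = -4$ ($S{\left(N \right)} = 3 - \left(3 + 4\right) = 3 - 7 = -4$)
$L = 5$ ($L = 1 - -4 = 1 + 4 = 5$)
$\left(-3\right) \left(-3\right) + L = \left(-3\right) \left(-3\right) + 5 = 9 + 5 = 14$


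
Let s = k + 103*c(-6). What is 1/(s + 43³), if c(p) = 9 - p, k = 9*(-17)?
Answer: 1/80899 ≈ 1.2361e-5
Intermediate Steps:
k = -153
s = 1392 (s = -153 + 103*(9 - 1*(-6)) = -153 + 103*(9 + 6) = -153 + 103*15 = -153 + 1545 = 1392)
1/(s + 43³) = 1/(1392 + 43³) = 1/(1392 + 79507) = 1/80899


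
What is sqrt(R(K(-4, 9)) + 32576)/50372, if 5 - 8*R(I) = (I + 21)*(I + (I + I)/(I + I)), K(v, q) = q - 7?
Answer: sqrt(8142)/25186 ≈ 0.0035827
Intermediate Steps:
K(v, q) = -7 + q
R(I) = 5/8 - (1 + I)*(21 + I)/8 (R(I) = 5/8 - (I + 21)*(I + (I + I)/(I + I))/8 = 5/8 - (21 + I)*(I + (2*I)/((2*I)))/8 = 5/8 - (21 + I)*(I + (2*I)*(1/(2*I)))/8 = 5/8 - (21 + I)*(I + 1)/8 = 5/8 - (21 + I)*(1 + I)/8 = 5/8 - (1 + I)*(21 + I)/8)
sqrt(R(K(-4, 9)) + 32576)/50372 = sqrt((-2 - 11*(-7 + 9)/4 - (-7 + 9)**2/8) + 32576)/50372 = sqrt((-2 - 11/4*2 - 1/8*2**2) + 32576)*(1/50372) = sqrt((-2 - 11/2 - 1/8*4) + 32576)*(1/50372) = sqrt((-2 - 11/2 - 1/2) + 32576)*(1/50372) = sqrt(-8 + 32576)*(1/50372) = sqrt(32568)*(1/50372) = (2*sqrt(8142))*(1/50372) = sqrt(8142)/25186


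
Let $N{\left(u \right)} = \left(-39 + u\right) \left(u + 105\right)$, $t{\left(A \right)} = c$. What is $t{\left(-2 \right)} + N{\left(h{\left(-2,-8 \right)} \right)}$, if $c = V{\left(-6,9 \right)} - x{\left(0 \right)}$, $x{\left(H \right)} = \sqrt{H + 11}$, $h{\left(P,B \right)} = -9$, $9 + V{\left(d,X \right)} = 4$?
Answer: $-4613 - \sqrt{11} \approx -4616.3$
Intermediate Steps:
$V{\left(d,X \right)} = -5$ ($V{\left(d,X \right)} = -9 + 4 = -5$)
$x{\left(H \right)} = \sqrt{11 + H}$
$c = -5 - \sqrt{11}$ ($c = -5 - \sqrt{11 + 0} = -5 - \sqrt{11} \approx -8.3166$)
$t{\left(A \right)} = -5 - \sqrt{11}$
$N{\left(u \right)} = \left(-39 + u\right) \left(105 + u\right)$
$t{\left(-2 \right)} + N{\left(h{\left(-2,-8 \right)} \right)} = \left(-5 - \sqrt{11}\right) + \left(-4095 + \left(-9\right)^{2} + 66 \left(-9\right)\right) = \left(-5 - \sqrt{11}\right) - 4608 = -4613 - \sqrt{11}$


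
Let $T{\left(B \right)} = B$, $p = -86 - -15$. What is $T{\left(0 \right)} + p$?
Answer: $-71$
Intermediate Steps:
$p = -71$ ($p = -86 + 15 = -71$)
$T{\left(0 \right)} + p = 0 - 71 = -71$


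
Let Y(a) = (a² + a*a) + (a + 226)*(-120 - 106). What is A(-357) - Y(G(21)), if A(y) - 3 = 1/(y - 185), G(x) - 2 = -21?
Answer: 24966145/542 ≈ 46063.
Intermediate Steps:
G(x) = -19 (G(x) = 2 - 21 = -19)
A(y) = 3 + 1/(-185 + y) (A(y) = 3 + 1/(y - 185) = 3 + 1/(-185 + y))
Y(a) = -51076 - 226*a + 2*a² (Y(a) = (a² + a²) + (226 + a)*(-226) = 2*a² + (-51076 - 226*a) = -51076 - 226*a + 2*a²)
A(-357) - Y(G(21)) = (-554 + 3*(-357))/(-185 - 357) - (-51076 - 226*(-19) + 2*(-19)²) = (-554 - 1071)/(-542) - (-51076 + 4294 + 2*361) = -1/542*(-1625) - (-51076 + 4294 + 722) = 1625/542 - 1*(-46060) = 1625/542 + 46060 = 24966145/542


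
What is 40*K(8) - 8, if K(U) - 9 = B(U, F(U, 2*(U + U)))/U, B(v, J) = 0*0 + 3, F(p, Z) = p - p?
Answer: 367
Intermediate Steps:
F(p, Z) = 0
B(v, J) = 3 (B(v, J) = 0 + 3 = 3)
K(U) = 9 + 3/U
40*K(8) - 8 = 40*(9 + 3/8) - 8 = 40*(75/8) - 8 = 375 - 8 = 367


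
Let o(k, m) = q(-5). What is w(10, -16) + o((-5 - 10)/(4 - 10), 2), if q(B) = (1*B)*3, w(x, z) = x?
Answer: -5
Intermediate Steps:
q(B) = 3*B (q(B) = B*3 = 3*B)
o(k, m) = -15 (o(k, m) = 3*(-5) = -15)
w(10, -16) + o((-5 - 10)/(4 - 10), 2) = 10 - 15 = -5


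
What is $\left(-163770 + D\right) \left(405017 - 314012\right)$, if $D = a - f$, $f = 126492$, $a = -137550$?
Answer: $-38933031060$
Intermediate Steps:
$D = -264042$ ($D = -137550 - 126492 = -264042$)
$\left(-163770 + D\right) \left(405017 - 314012\right) = \left(-163770 - 264042\right) \left(405017 - 314012\right) = - 427812 \left(405017 - 314012\right) = \left(-427812\right) 91005 = -38933031060$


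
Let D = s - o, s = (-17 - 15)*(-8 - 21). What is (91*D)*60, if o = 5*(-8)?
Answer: 5285280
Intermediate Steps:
o = -40
s = 928 (s = -32*(-29) = 928)
D = 968 (D = 928 - 1*(-40) = 928 + 40 = 968)
(91*D)*60 = (91*968)*60 = 88088*60 = 5285280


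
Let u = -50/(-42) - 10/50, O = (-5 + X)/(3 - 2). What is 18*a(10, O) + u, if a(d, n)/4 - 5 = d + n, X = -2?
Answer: 60584/105 ≈ 576.99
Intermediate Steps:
O = -7 (O = (-5 - 2)/(3 - 2) = -7/1 = -7*1 = -7)
a(d, n) = 20 + 4*d + 4*n (a(d, n) = 20 + 4*(d + n) = 20 + (4*d + 4*n) = 20 + 4*d + 4*n)
u = 104/105 (u = -50*(-1/42) - 10*1/50 = 25/21 - ⅕ = 104/105 ≈ 0.99048)
18*a(10, O) + u = 18*(20 + 4*10 + 4*(-7)) + 104/105 = 18*(20 + 40 - 28) + 104/105 = 18*32 + 104/105 = 576 + 104/105 = 60584/105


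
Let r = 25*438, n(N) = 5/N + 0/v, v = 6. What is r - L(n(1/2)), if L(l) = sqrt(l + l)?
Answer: 10950 - 2*sqrt(5) ≈ 10946.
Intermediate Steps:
n(N) = 5/N (n(N) = 5/N + 0/6 = 5/N + 0*(1/6) = 5/N + 0 = 5/N)
L(l) = sqrt(2)*sqrt(l) (L(l) = sqrt(2*l) = sqrt(2)*sqrt(l))
r = 10950
r - L(n(1/2)) = 10950 - sqrt(2)*sqrt(5/(1/2)) = 10950 - sqrt(2)*sqrt(5*2) = 10950 - sqrt(2)*sqrt(10) = 10950 - 2*sqrt(5)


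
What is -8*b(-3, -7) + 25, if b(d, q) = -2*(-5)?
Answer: -55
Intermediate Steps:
b(d, q) = 10
-8*b(-3, -7) + 25 = -8*10 + 25 = -80 + 25 = -55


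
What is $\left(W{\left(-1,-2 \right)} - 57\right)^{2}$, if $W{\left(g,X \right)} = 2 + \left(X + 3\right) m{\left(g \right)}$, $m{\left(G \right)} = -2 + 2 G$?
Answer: $3481$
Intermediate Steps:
$W{\left(g,X \right)} = 2 + \left(-2 + 2 g\right) \left(3 + X\right)$ ($W{\left(g,X \right)} = 2 + \left(X + 3\right) \left(-2 + 2 g\right) = 2 + \left(3 + X\right) \left(-2 + 2 g\right) = 2 + \left(-2 + 2 g\right) \left(3 + X\right)$)
$\left(W{\left(-1,-2 \right)} - 57\right)^{2} = \left(\left(-4 + 6 \left(-1\right) + 2 \left(-2\right) \left(-1 - 1\right)\right) - 57\right)^{2} = \left(\left(-4 - 6 + 2 \left(-2\right) \left(-2\right)\right) - 57\right)^{2} = \left(\left(-4 - 6 + 8\right) - 57\right)^{2} = \left(-2 - 57\right)^{2} = \left(-59\right)^{2} = 3481$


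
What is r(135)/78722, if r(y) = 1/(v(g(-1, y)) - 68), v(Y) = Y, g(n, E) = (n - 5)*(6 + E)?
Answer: -1/71951908 ≈ -1.3898e-8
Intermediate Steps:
g(n, E) = (-5 + n)*(6 + E)
r(y) = 1/(-104 - 6*y) (r(y) = 1/((-30 - 5*y + 6*(-1) + y*(-1)) - 68) = 1/((-30 - 5*y - 6 - y) - 68) = 1/((-36 - 6*y) - 68) = 1/(-104 - 6*y))
r(135)/78722 = -1/(104 + 6*135)/78722 = -1/(104 + 810)*(1/78722) = -1/914*(1/78722) = -1*1/914*(1/78722) = -1/914*1/78722 = -1/71951908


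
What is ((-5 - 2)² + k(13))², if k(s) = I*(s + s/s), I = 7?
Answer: 21609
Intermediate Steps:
k(s) = 7 + 7*s (k(s) = 7*(s + s/s) = 7*(s + 1) = 7*(1 + s) = 7 + 7*s)
((-5 - 2)² + k(13))² = ((-5 - 2)² + (7 + 7*13))² = ((-7)² + (7 + 91))² = (49 + 98)² = 147² = 21609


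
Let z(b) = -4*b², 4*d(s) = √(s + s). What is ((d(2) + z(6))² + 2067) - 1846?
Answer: 83253/4 ≈ 20813.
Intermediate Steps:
d(s) = √2*√s/4 (d(s) = √(s + s)/4 = √(2*s)/4 = (√2*√s)/4 = √2*√s/4)
((d(2) + z(6))² + 2067) - 1846 = ((√2*√2/4 - 4*6²)² + 2067) - 1846 = ((½ - 4*36)² + 2067) - 1846 = ((½ - 144)² + 2067) - 1846 = ((-287/2)² + 2067) - 1846 = (82369/4 + 2067) - 1846 = 90637/4 - 1846 = 83253/4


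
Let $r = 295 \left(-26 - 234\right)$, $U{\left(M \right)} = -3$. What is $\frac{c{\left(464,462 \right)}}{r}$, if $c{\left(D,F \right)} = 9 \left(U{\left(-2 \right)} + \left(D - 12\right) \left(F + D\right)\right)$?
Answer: $- \frac{3766941}{76700} \approx -49.113$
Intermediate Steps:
$c{\left(D,F \right)} = -27 + 9 \left(-12 + D\right) \left(D + F\right)$ ($c{\left(D,F \right)} = 9 \left(-3 + \left(D - 12\right) \left(F + D\right)\right) = 9 \left(-3 + \left(-12 + D\right) \left(D + F\right)\right) = -27 + 9 \left(-12 + D\right) \left(D + F\right)$)
$r = -76700$ ($r = 295 \left(-260\right) = -76700$)
$\frac{c{\left(464,462 \right)}}{r} = \frac{-27 - 50112 - 49896 + 9 \cdot 464^{2} + 9 \cdot 464 \cdot 462}{-76700} = \left(-27 - 50112 - 49896 + 9 \cdot 215296 + 1929312\right) \left(- \frac{1}{76700}\right) = \left(-27 - 50112 - 49896 + 1937664 + 1929312\right) \left(- \frac{1}{76700}\right) = 3766941 \left(- \frac{1}{76700}\right) = - \frac{3766941}{76700}$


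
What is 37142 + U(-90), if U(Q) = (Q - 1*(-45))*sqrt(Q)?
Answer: 37142 - 135*I*sqrt(10) ≈ 37142.0 - 426.91*I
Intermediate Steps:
U(Q) = sqrt(Q)*(45 + Q) (U(Q) = (Q + 45)*sqrt(Q) = (45 + Q)*sqrt(Q) = sqrt(Q)*(45 + Q))
37142 + U(-90) = 37142 + sqrt(-90)*(45 - 90) = 37142 + (3*I*sqrt(10))*(-45) = 37142 - 135*I*sqrt(10)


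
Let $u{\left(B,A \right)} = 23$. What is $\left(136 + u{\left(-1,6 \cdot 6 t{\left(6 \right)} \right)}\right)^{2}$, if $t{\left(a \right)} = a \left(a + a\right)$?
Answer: $25281$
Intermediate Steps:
$t{\left(a \right)} = 2 a^{2}$ ($t{\left(a \right)} = a 2 a = 2 a^{2}$)
$\left(136 + u{\left(-1,6 \cdot 6 t{\left(6 \right)} \right)}\right)^{2} = \left(136 + 23\right)^{2} = 159^{2} = 25281$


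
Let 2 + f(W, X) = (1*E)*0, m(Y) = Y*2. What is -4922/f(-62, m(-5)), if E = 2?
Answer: 2461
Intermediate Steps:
m(Y) = 2*Y
f(W, X) = -2 (f(W, X) = -2 + (1*2)*0 = -2 + 2*0 = -2 + 0 = -2)
-4922/f(-62, m(-5)) = -4922/(-2) = -4922*(-½) = 2461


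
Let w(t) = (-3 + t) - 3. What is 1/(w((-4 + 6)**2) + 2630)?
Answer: 1/2628 ≈ 0.00038052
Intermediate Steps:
w(t) = -6 + t
1/(w((-4 + 6)**2) + 2630) = 1/((-6 + (-4 + 6)**2) + 2630) = 1/((-6 + 2**2) + 2630) = 1/((-6 + 4) + 2630) = 1/(-2 + 2630) = 1/2628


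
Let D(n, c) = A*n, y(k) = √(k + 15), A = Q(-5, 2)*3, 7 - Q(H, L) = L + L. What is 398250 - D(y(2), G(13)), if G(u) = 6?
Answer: 398250 - 9*√17 ≈ 3.9821e+5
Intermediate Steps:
Q(H, L) = 7 - 2*L (Q(H, L) = 7 - (L + L) = 7 - 2*L)
A = 9 (A = (7 - 2*2)*3 = (7 - 4)*3 = 3*3 = 9)
y(k) = √(15 + k)
D(n, c) = 9*n
398250 - D(y(2), G(13)) = 398250 - 9*√(15 + 2) = 398250 - 9*√17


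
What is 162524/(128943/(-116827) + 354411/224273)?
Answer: 2129157182595002/6243170229 ≈ 3.4104e+5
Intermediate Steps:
162524/(128943/(-116827) + 354411/224273) = 162524/(128943*(-1/116827) + 354411*(1/224273)) = 162524/(-128943/116827 + 354411/224273) = 162524/(12486340458/26201141771) = 162524*(26201141771/12486340458) = 2129157182595002/6243170229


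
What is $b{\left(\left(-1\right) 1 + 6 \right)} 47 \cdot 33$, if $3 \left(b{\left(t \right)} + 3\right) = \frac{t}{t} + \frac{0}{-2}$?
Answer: $-4136$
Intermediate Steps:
$b{\left(t \right)} = - \frac{8}{3}$ ($b{\left(t \right)} = -3 + \frac{\frac{t}{t} + \frac{0}{-2}}{3} = -3 + \frac{1 + 0 \left(- \frac{1}{2}\right)}{3} = -3 + \frac{1 + 0}{3} = -3 + \frac{1}{3} \cdot 1 = -3 + \frac{1}{3} = - \frac{8}{3}$)
$b{\left(\left(-1\right) 1 + 6 \right)} 47 \cdot 33 = \left(- \frac{8}{3}\right) 47 \cdot 33 = \left(- \frac{376}{3}\right) 33 = -4136$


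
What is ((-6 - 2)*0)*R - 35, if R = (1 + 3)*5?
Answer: -35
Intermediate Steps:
R = 20 (R = 4*5 = 20)
((-6 - 2)*0)*R - 35 = ((-6 - 2)*0)*20 - 35 = -8*0*20 - 35 = 0*20 - 35 = 0 - 35 = -35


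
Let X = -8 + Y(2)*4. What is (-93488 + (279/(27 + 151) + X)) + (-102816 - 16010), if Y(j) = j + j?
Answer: -37790189/178 ≈ -2.1230e+5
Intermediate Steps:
Y(j) = 2*j
X = 8 (X = -8 + (2*2)*4 = -8 + 4*4 = -8 + 16 = 8)
(-93488 + (279/(27 + 151) + X)) + (-102816 - 16010) = (-93488 + (279/(27 + 151) + 8)) + (-102816 - 16010) = (-93488 + (279/178 + 8)) - 118826 = (-93488 + 1703/178) - 118826 = -16639161/178 - 118826 = -37790189/178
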